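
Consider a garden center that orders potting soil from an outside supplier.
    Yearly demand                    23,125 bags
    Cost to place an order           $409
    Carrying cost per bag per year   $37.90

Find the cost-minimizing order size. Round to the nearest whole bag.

Q* = √(2·D·S / H) = √(2·23,125·409 / 37.9) = √499,109.5 ≈ 706.48

706 bags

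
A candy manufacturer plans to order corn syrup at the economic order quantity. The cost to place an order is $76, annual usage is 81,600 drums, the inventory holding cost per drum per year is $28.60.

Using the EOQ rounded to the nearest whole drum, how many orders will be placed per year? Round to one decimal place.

2DS/H = 2·81,600·76/28.6 = 433,678.32
EOQ = √433,678.32 ≈ 658.54 → Q = 659
Orders per year = D/Q = 81,600 / 659 = 123.824

123.8 orders per year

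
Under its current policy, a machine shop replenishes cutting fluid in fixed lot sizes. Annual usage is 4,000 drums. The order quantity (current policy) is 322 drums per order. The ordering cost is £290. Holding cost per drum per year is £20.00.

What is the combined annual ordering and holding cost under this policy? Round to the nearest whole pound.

£6,822

Orders/yr = 4,000/322 = 12.422; ordering cost = 12.422 × £290 = £3,602.48
Average inventory = 322/2 = 161; holding cost = 161 × £20 = £3,220.00
Total = £3,602.48 + £3,220.00 = £6,822.48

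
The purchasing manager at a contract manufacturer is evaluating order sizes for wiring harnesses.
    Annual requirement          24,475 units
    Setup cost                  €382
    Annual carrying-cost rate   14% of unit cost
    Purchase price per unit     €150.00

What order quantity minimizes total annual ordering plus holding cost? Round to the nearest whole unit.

Holding cost per unit per year: H = 14% × €150 = €21.0000
2DS/H = 2·24,475·382/21 = 890,423.81
EOQ = √890,423.81 ≈ 943.62

944 units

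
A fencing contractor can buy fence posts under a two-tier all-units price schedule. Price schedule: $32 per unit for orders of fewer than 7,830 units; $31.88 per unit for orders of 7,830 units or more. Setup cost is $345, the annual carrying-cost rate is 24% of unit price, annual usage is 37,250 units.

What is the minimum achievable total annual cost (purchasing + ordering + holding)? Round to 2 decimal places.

H₁ = 24%×$32 = $7.6800;  H₂ = 24%×$31.88 = $7.6512
EOQ₁ = √(2×37,250×345/7.6800) = 1,829.39  (< 7,830, feasible at tier 1)
EOQ₂ = √(2×37,250×345/7.6512) = 1,832.83  (< 7,830 → use Q = 7,830 at tier-2 price)
TC(tier 1 (EOQ₁), Q≈1,829.4) = $1,206,049.74
TC(tier 2, Q≈7,830.0) = $1,219,125.73
Minimum at tier 1 (EOQ₁): $1,206,049.74

$1,206,049.74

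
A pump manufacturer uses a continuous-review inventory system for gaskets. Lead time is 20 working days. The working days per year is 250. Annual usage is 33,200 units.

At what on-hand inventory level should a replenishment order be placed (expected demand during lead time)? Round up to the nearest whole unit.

2,656 units

Daily demand d = 33,200 / 250 = 132.800 units/day
Demand during lead time = 132.800 × 20 = 2,656.00
Reorder point = 2,656.00 → round up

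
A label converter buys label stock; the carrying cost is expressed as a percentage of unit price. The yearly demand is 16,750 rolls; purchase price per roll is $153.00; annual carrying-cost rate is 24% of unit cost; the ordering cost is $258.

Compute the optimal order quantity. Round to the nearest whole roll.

H = i·C = 0.24 × $153 = $36.7200 per roll-year
EOQ = √(2DS/H) = √(2 × 16,750 × 258 / 36.72)
    = √(235,375.82) ≈ 485.16

485 rolls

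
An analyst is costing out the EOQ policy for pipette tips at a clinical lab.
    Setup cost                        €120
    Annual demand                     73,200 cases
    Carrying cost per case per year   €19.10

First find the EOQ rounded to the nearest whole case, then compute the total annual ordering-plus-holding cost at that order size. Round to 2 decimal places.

Optimal lot size Q* = (2 × 73,200 × €120 / €19.1)^½ ≈ 959.06 → Q = 959 cases
Annual ordering cost = (D/Q)·S = (73,200/959) × 120 = €9,159.54
Annual holding cost  = (Q/2)·H = (959/2) × 19.1 = €9,158.45
Total = €9,159.54 + €9,158.45 = €18,317.99

€18,317.99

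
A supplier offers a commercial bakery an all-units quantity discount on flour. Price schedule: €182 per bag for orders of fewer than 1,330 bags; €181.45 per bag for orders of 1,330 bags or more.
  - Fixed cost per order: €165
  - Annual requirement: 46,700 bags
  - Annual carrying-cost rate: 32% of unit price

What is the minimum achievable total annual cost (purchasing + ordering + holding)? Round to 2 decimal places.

€8,518,121.17

H₁ = 32%×€182 = €58.2400;  H₂ = 32%×€181.45 = €58.0640
EOQ₁ = √(2×46,700×165/58.2400) = 514.40  (< 1,330, feasible at tier 1)
EOQ₂ = √(2×46,700×165/58.0640) = 515.18  (< 1,330 → use Q = 1,330 at tier-2 price)
TC(tier 1 (EOQ₁), Q≈514.4) = €8,529,358.92
TC(tier 2, Q≈1,330.0) = €8,518,121.17
Minimum at tier 2: €8,518,121.17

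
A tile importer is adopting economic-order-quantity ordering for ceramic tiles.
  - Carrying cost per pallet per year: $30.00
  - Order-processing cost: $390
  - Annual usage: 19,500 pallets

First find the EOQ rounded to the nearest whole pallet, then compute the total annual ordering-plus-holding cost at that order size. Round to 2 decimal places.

2DS/H = 2·19,500·390/30 = 507,000.00
EOQ = √507,000.00 ≈ 712.04 → Q = 712 pallets
Annual ordering cost = (D/Q)·S = (19,500/712) × 390 = $10,681.18
Annual holding cost  = (Q/2)·H = (712/2) × 30 = $10,680.00
Total = $10,681.18 + $10,680.00 = $21,361.18

$21,361.18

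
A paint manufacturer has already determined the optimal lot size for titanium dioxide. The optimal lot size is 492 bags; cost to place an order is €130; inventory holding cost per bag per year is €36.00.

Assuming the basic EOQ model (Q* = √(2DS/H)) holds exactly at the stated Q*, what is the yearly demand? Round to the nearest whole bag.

33,517 bags per year

EOQ relation: Q² = 2DS/H, so rearrange for the unknown.
D = Q²H / (2S) = 492² × 36 / (2 × 130) = 33,516.55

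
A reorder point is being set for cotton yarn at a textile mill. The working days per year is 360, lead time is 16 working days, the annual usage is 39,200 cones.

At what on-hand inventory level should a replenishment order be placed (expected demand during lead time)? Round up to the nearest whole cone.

1,743 cones

Daily demand d = 39,200 / 360 = 108.889 cones/day
Demand during lead time = 108.889 × 16 = 1,742.22
Reorder point = 1,742.22 → round up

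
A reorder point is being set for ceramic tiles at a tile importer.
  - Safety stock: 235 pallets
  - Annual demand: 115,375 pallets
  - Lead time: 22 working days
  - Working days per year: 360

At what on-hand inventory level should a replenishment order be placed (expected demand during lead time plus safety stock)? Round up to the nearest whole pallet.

Daily demand d = 115,375 / 360 = 320.486 pallets/day
Demand during lead time = 320.486 × 22 = 7,050.69
Reorder point = 7,050.69 + 235 = 7,285.69 → round up

7,286 pallets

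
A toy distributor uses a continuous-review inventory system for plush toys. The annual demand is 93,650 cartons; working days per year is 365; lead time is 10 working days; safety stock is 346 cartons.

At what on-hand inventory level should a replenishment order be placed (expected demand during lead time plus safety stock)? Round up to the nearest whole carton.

Daily demand d = 93,650 / 365 = 256.575 cartons/day
Demand during lead time = 256.575 × 10 = 2,565.75
Reorder point = 2,565.75 + 346 = 2,911.75 → round up

2,912 cartons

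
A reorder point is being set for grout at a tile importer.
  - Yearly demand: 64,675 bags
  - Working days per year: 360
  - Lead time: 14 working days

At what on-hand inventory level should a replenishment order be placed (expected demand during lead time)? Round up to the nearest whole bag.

Daily demand d = 64,675 / 360 = 179.653 bags/day
Demand during lead time = 179.653 × 14 = 2,515.14
Reorder point = 2,515.14 → round up

2,516 bags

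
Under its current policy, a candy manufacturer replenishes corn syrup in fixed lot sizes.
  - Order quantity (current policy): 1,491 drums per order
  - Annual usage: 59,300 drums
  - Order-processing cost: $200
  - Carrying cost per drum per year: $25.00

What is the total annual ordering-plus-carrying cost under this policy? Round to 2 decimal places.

Ordering: D/Q × S = 59,300/1,491 × $200 = $7,954.39
Holding:  Q/2 × H = 1,491/2 × $25 = $18,637.50
Total = $7,954.39 + $18,637.50 = $26,591.89

$26,591.89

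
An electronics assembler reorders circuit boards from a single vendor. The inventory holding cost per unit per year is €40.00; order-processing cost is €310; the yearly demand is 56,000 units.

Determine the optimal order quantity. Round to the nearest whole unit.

932 units

EOQ = √(2DS/H) = √(2 × 56,000 × 310 / 40)
    = √(868,000.00) ≈ 931.67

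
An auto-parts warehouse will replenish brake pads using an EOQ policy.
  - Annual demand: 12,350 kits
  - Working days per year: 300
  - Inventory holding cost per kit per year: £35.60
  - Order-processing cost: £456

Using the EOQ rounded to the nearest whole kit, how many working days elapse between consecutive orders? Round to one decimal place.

13.7 days

EOQ = √(2DS/H) = √(2 × 12,350 × 456 / 35.6)
    = √(316,382.02) ≈ 562.48 → Q = 562 kits
T = Q/D × 300 days = 562/12,350 × 300 = 13.652 days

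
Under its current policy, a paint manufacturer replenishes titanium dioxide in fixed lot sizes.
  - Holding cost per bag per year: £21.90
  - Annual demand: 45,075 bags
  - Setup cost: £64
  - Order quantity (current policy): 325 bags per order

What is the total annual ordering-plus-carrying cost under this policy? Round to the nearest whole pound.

Orders/yr = 45,075/325 = 138.692; ordering cost = 138.692 × £64 = £8,876.31
Average inventory = 325/2 = 162.5; holding cost = 162.5 × £21.9 = £3,558.75
Total = £8,876.31 + £3,558.75 = £12,435.06

£12,435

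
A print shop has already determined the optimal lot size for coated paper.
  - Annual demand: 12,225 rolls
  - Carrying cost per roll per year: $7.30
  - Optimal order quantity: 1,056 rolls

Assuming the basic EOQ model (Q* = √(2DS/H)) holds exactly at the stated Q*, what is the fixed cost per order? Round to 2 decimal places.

Since Q* = (2DS/H)^½, squaring gives Q*²·H = 2DS.
S = Q²H / (2D) = 1,056² × 7.3 / (2 × 12,225) = 332.9445

$332.94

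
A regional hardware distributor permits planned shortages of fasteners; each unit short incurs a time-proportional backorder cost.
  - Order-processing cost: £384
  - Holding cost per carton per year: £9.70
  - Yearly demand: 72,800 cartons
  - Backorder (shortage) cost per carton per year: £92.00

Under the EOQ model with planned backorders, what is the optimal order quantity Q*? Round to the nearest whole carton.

2,524 cartons

Basic EOQ = √(2·72,800·384/9.7) = 2,400.825
Backorder adjustment √((H+b)/b) = √((9.7+92)/92) = 1.0514
Q* = 2,400.825 × 1.0514 ≈ 2,524.22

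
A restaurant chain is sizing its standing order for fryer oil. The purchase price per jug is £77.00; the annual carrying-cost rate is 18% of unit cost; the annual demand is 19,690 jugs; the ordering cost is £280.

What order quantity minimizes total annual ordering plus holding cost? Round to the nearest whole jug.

892 jugs

Holding cost per jug per year: H = 18% × £77 = £13.8600
2DS/H = 2·19,690·280/13.86 = 795,555.56
EOQ = √795,555.56 ≈ 891.94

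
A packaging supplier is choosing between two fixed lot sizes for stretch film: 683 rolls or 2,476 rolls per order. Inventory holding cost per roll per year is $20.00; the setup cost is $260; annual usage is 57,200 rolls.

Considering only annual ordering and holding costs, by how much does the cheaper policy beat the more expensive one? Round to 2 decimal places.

For each Q, cost = (D/Q)·S + (Q/2)·H.
TC(683) = (57,200/683)×260 + (683/2)×20 = $28,604.52
TC(2,476) = (57,200/2,476)×260 + (2,476/2)×20 = $30,766.46
Lots of 683 are cheaper by $2,161.94.

$2,161.94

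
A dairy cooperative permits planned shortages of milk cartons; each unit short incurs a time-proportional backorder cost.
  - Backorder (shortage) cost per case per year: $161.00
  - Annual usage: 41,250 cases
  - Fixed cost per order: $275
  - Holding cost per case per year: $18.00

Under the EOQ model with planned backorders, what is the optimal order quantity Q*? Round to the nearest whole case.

1,184 cases

Basic EOQ = √(2·41,250·275/18) = 1,122.683
Backorder adjustment √((H+b)/b) = √((18+161)/161) = 1.0544
Q* = 1,122.683 × 1.0544 ≈ 1,183.78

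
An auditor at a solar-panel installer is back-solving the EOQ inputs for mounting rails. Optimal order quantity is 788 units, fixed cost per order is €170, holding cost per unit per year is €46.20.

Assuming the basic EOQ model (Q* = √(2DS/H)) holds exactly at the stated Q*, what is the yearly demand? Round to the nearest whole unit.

EOQ relation: Q² = 2DS/H, so rearrange for the unknown.
D = Q²H / (2S) = 788² × 46.2 / (2 × 170) = 84,375.33

84,375 units per year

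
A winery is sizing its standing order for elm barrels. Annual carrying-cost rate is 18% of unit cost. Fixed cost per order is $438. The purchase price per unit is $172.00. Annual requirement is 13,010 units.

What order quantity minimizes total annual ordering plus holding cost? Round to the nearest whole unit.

Carrying cost H = $172 × 18% = $30.9600/unit/yr
2DS/H = 2·13,010·438/30.96 = 368,112.40
EOQ = √368,112.40 ≈ 606.72

607 units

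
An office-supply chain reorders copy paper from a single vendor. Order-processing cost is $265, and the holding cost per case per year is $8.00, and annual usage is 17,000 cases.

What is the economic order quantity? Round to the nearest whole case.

1,061 cases

2DS/H = 2·17,000·265/8 = 1,126,250.00
EOQ = √1,126,250.00 ≈ 1,061.25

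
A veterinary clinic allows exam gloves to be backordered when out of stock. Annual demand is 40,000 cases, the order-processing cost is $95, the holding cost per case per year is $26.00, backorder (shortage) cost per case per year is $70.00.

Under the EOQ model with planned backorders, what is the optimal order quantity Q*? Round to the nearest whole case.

Basic EOQ = √(2·40,000·95/26) = 540.655
Backorder adjustment √((H+b)/b) = √((26+70)/70) = 1.1711
Q* = 540.655 × 1.1711 ≈ 633.15

633 cases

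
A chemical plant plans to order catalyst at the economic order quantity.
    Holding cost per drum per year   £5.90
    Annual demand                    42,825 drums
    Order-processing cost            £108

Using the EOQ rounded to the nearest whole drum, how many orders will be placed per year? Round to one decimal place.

Q* = √(2·D·S / H) = √(2·42,825·108 / 5.9) = √1,567,830.5 ≈ 1,252.13 → Q = 1,252
N = D/Q = 42,825/1,252 ≈ 34.205 orders/yr

34.2 orders per year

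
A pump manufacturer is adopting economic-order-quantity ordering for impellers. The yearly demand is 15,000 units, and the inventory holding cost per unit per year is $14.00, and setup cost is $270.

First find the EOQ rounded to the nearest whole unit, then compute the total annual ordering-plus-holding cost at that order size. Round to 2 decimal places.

$10,648.94

2DS/H = 2·15,000·270/14 = 578,571.43
EOQ = √578,571.43 ≈ 760.64 → Q = 761 units
Annual ordering cost = (D/Q)·S = (15,000/761) × 270 = $5,321.94
Annual holding cost  = (Q/2)·H = (761/2) × 14 = $5,327.00
Total = $5,321.94 + $5,327.00 = $10,648.94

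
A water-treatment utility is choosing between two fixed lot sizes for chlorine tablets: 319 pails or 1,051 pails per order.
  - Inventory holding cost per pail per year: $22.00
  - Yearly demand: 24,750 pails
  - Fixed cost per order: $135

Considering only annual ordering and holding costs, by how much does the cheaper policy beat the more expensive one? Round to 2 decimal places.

For each Q, cost = (D/Q)·S + (Q/2)·H.
TC(319) = (24,750/319)×135 + (319/2)×22 = $13,983.14
TC(1,051) = (24,750/1,051)×135 + (1,051/2)×22 = $14,740.12
|ΔTC| = |$13,983.14 − $14,740.12| = $756.98

$756.98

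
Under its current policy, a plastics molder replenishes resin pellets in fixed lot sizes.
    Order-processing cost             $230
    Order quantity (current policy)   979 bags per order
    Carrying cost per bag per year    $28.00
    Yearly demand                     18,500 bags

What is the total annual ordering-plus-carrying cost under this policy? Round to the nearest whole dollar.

Ordering: D/Q × S = 18,500/979 × $230 = $4,346.27
Holding:  Q/2 × H = 979/2 × $28 = $13,706.00
Total = $4,346.27 + $13,706.00 = $18,052.27

$18,052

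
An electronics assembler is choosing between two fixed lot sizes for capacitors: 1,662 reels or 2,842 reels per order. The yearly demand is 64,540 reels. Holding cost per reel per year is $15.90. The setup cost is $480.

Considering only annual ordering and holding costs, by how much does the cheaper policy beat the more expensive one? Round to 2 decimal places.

$1,641.78

Annual cost at Q: ordering D·S/Q plus holding Q·H/2.
TC(1,662) = (64,540/1,662)×480 + (1,662/2)×15.9 = $31,852.61
TC(2,842) = (64,540/2,842)×480 + (2,842/2)×15.9 = $33,494.39
Cheaper: Q = 1,662.  Difference = $1,641.78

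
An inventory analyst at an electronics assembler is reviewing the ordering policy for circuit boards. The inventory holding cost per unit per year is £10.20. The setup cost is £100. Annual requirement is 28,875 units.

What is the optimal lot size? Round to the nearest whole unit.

Optimal lot size Q* = (2 × 28,875 × £100 / £10.2)^½ ≈ 752.45

752 units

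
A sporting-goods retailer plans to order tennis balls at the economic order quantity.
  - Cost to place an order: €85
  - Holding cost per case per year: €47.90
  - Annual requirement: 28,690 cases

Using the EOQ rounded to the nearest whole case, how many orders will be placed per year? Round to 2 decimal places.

89.94 orders per year

Optimal lot size Q* = (2 × 28,690 × €85 / €47.9)^½ ≈ 319.10 → Q = 319
Orders per year = D/Q = 28,690 / 319 = 89.937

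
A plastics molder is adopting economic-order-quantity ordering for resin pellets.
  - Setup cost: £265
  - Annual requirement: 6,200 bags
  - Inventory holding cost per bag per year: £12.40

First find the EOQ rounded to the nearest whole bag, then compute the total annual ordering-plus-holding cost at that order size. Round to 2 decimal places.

2DS/H = 2·6,200·265/12.4 = 265,000.00
EOQ = √265,000.00 ≈ 514.78 → Q = 515 bags
Annual ordering cost = (D/Q)·S = (6,200/515) × 265 = £3,190.29
Annual holding cost  = (Q/2)·H = (515/2) × 12.4 = £3,193.00
Total = £3,190.29 + £3,193.00 = £6,383.29

£6,383.29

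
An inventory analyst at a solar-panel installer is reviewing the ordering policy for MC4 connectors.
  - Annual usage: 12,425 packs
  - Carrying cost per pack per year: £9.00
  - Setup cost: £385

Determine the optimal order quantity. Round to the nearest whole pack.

EOQ = √(2DS/H) = √(2 × 12,425 × 385 / 9)
    = √(1,063,027.78) ≈ 1,031.03

1,031 packs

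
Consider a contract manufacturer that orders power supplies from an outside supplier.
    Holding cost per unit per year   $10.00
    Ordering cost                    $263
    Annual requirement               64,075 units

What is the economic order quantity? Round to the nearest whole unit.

Q* = √(2·D·S / H) = √(2·64,075·263 / 10) = √3,370,345.0 ≈ 1,835.85

1,836 units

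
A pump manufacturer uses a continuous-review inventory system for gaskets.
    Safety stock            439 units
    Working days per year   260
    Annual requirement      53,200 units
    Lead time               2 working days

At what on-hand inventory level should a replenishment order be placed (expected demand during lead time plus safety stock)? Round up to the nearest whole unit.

849 units

Daily demand d = 53,200 / 260 = 204.615 units/day
Demand during lead time = 204.615 × 2 = 409.23
Reorder point = 409.23 + 439 = 848.23 → round up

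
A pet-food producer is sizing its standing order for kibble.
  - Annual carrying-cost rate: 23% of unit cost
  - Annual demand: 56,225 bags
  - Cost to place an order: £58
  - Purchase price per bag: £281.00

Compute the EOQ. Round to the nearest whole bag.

318 bags

Carrying cost H = £281 × 23% = £64.6300/bag/yr
Q* = √(2·D·S / H) = √(2·56,225·58 / 64.63) = √100,914.4 ≈ 317.67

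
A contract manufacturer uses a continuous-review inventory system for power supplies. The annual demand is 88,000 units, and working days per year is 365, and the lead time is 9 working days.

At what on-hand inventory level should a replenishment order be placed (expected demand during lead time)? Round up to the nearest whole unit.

Daily demand d = 88,000 / 365 = 241.096 units/day
Demand during lead time = 241.096 × 9 = 2,169.86
Reorder point = 2,169.86 → round up

2,170 units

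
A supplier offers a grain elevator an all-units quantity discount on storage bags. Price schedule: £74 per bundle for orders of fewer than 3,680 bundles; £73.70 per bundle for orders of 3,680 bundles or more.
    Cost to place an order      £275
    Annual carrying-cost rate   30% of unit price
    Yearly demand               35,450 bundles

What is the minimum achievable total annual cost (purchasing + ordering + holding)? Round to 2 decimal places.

H₁ = 30%×£74 = £22.2000;  H₂ = 30%×£73.70 = £22.1100
EOQ₁ = √(2×35,450×275/22.2000) = 937.16  (< 3,680, feasible at tier 1)
EOQ₂ = √(2×35,450×275/22.1100) = 939.06  (< 3,680 → use Q = 3,680 at tier-2 price)
TC(tier 1 (EOQ₁), Q≈937.2) = £2,644,104.92
TC(tier 2, Q≈3,680.0) = £2,655,996.52
Minimum at tier 1 (EOQ₁): £2,644,104.92

£2,644,104.92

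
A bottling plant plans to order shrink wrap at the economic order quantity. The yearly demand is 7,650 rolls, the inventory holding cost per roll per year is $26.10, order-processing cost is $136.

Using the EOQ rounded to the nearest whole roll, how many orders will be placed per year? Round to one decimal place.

27.1 orders per year

2DS/H = 2·7,650·136/26.1 = 79,724.14
EOQ = √79,724.14 ≈ 282.35 → Q = 282
Orders per year = D/Q = 7,650 / 282 = 27.128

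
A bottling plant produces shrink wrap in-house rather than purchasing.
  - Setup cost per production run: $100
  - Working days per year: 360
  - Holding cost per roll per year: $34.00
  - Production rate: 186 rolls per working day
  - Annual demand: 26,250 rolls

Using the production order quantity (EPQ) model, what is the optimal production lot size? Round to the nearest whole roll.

504 rolls

Daily demand d = 26,250/360 = 72.917; p = 186; 1 − d/p = 0.60797
EPQ = √(2DS / (H(1 − d/p)))
    = √(2 × 26,250 × 100 / (34 × 0.60797)) ≈ 503.96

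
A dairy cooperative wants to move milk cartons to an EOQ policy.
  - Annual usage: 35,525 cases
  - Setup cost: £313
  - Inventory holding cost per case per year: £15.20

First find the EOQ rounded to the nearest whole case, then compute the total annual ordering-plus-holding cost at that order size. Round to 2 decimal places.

Optimal lot size Q* = (2 × 35,525 × £313 / £15.2)^½ ≈ 1,209.57 → Q = 1,210 cases
Ordering: D/Q × S = 35,525/1,210 × £313 = £9,189.52
Holding:  Q/2 × H = 1,210/2 × £15.2 = £9,196.00
Total = £9,189.52 + £9,196.00 = £18,385.52

£18,385.52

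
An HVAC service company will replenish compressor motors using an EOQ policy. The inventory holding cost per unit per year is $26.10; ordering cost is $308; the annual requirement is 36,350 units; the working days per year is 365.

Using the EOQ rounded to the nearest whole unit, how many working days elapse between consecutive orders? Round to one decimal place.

9.3 days

Q* = √(2·D·S / H) = √(2·36,350·308 / 26.1) = √857,915.7 ≈ 926.24 → Q = 926 units
Cycle time = (working days × Q)/D = (365 × 926) / 36,350 = 9.298 days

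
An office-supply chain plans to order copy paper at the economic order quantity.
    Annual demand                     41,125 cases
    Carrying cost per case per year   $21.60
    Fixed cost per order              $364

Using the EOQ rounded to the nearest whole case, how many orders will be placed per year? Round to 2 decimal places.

Optimal lot size Q* = (2 × 41,125 × $364 / $21.6)^½ ≈ 1,177.31 → Q = 1,177
N = D/Q = 41,125/1,177 ≈ 34.941 orders/yr

34.94 orders per year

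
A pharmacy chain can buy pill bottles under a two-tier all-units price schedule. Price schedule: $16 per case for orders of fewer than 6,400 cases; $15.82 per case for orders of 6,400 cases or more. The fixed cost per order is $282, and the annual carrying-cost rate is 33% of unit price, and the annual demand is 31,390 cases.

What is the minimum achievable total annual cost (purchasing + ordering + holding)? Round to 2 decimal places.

H₁ = 33%×$16 = $5.2800;  H₂ = 33%×$15.82 = $5.2206
EOQ₁ = √(2×31,390×282/5.2800) = 1,831.13  (< 6,400, feasible at tier 1)
EOQ₂ = √(2×31,390×282/5.2206) = 1,841.51  (< 6,400 → use Q = 6,400 at tier-2 price)
TC(tier 1 (EOQ₁), Q≈1,831.1) = $511,908.35
TC(tier 2, Q≈6,400.0) = $514,678.84
Minimum at tier 1 (EOQ₁): $511,908.35

$511,908.35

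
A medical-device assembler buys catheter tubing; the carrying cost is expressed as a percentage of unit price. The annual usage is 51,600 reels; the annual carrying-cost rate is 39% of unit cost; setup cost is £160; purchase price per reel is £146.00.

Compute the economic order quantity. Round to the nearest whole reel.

539 reels

H = i·C = 0.39 × £146 = £56.9400 per reel-year
Optimal lot size Q* = (2 × 51,600 × £160 / £56.94)^½ ≈ 538.51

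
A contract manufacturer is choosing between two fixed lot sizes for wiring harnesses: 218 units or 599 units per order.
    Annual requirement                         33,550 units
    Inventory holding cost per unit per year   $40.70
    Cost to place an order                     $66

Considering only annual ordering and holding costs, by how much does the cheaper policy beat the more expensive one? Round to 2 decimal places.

$1,292.67

For each Q, cost = (D/Q)·S + (Q/2)·H.
TC(218) = (33,550/218)×66 + (218/2)×40.7 = $14,593.64
TC(599) = (33,550/599)×66 + (599/2)×40.7 = $15,886.31
Cheaper: Q = 218.  Difference = $1,292.67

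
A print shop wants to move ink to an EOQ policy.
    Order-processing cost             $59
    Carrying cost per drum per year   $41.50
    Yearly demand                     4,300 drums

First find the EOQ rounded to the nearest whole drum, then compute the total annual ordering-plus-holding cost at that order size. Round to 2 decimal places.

Q* = √(2·D·S / H) = √(2·4,300·59 / 41.5) = √12,226.5 ≈ 110.57 → Q = 111 drums
Orders/yr = 4,300/111 = 38.739; ordering cost = 38.739 × $59 = $2,285.59
Average inventory = 111/2 = 55.5; holding cost = 55.5 × $41.5 = $2,303.25
Total = $2,285.59 + $2,303.25 = $4,588.84

$4,588.84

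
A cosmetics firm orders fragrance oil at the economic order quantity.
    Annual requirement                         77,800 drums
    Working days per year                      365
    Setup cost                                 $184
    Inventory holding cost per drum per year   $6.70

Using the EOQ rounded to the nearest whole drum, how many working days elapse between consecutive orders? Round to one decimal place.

9.7 days

Q* = √(2·D·S / H) = √(2·77,800·184 / 6.7) = √4,273,194.0 ≈ 2,067.17 → Q = 2,067 drums
Days between orders = 365 / (D/Q) = 365 / 37.639 ≈ 9.697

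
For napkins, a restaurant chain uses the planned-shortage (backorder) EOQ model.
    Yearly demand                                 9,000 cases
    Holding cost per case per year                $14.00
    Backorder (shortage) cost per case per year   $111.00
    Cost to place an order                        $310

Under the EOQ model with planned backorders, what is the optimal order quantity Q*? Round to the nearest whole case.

670 cases

Q* = √(2DS/H) · √((H + b)/b)
   = √(2 × 9,000 × 310 / 14) · √((14 + 111) / 111)
   = 631.325 × 1.0612 ≈ 669.96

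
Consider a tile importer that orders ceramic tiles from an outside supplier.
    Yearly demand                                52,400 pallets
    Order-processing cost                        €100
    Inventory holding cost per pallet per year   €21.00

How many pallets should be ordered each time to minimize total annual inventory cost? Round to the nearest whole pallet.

706 pallets

EOQ = √(2DS/H) = √(2 × 52,400 × 100 / 21)
    = √(499,047.62) ≈ 706.43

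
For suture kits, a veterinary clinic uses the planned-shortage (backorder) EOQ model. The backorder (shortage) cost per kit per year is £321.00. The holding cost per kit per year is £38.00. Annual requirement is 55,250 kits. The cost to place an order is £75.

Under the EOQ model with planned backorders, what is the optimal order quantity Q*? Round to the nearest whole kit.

Basic EOQ = √(2·55,250·75/38) = 467.003
Backorder adjustment √((H+b)/b) = √((38+321)/321) = 1.0575
Q* = 467.003 × 1.0575 ≈ 493.87

494 kits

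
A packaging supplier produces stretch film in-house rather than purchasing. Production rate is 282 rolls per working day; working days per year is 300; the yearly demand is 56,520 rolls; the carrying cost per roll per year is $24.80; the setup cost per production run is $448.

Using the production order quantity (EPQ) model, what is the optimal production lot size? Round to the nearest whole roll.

d = 56,520/300 = 188.4000 rolls/day;  effective holding cost H(1 − d/p) = 24.8·(1 − 188.4000/282) = 8.23149
Q* = √(2DS / H_eff) = √(2·56,520·448 / 8.23149) ≈ 2,480.37

2,480 rolls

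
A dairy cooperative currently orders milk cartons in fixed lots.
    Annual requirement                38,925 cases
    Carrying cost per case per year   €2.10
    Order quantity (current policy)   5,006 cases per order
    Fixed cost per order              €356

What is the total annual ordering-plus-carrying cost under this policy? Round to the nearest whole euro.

Annual ordering cost = (D/Q)·S = (38,925/5,006) × 356 = €2,768.14
Annual holding cost  = (Q/2)·H = (5,006/2) × 2.1 = €5,256.30
Total = €2,768.14 + €5,256.30 = €8,024.44

€8,024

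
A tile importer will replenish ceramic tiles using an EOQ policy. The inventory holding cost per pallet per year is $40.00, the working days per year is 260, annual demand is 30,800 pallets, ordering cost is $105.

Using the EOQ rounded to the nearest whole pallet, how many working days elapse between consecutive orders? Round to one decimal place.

EOQ = √(2DS/H) = √(2 × 30,800 × 105 / 40)
    = √(161,700.00) ≈ 402.12 → Q = 402 pallets
Cycle time = (working days × Q)/D = (260 × 402) / 30,800 = 3.394 days

3.4 days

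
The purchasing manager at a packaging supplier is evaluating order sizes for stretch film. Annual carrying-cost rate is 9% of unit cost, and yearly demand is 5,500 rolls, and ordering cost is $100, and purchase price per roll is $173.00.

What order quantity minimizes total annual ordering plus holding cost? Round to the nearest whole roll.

Holding cost per roll per year: H = 9% × $173 = $15.5700
EOQ = √(2DS/H) = √(2 × 5,500 × 100 / 15.57)
    = √(70,648.68) ≈ 265.80

266 rolls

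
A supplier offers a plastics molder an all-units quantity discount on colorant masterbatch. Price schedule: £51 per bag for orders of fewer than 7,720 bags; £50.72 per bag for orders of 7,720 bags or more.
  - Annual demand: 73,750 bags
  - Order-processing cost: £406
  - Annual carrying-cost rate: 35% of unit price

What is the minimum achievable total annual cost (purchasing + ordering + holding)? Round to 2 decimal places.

H₁ = 35%×£51 = £17.8500;  H₂ = 35%×£50.72 = £17.7520
EOQ₁ = √(2×73,750×406/17.8500) = 1,831.64  (< 7,720, feasible at tier 1)
EOQ₂ = √(2×73,750×406/17.7520) = 1,836.69  (< 7,720 → use Q = 7,720 at tier-2 price)
TC(tier 1 (EOQ₁), Q≈1,831.6) = £3,793,944.76
TC(tier 2, Q≈7,720.0) = £3,813,001.28
Minimum at tier 1 (EOQ₁): £3,793,944.76

£3,793,944.76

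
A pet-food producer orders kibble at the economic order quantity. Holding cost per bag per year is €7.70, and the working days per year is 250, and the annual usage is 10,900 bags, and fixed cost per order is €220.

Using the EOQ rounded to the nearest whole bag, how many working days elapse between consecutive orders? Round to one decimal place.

Optimal lot size Q* = (2 × 10,900 × €220 / €7.7)^½ ≈ 789.21 → Q = 789 bags
Days between orders = 250 / (D/Q) = 250 / 13.815 ≈ 18.096

18.1 days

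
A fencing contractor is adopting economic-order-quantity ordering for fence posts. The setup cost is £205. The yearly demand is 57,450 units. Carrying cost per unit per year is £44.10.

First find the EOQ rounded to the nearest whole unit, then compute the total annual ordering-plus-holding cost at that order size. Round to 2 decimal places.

£32,229.70

2DS/H = 2·57,450·205/44.1 = 534,115.65
EOQ = √534,115.65 ≈ 730.83 → Q = 731 units
Orders/yr = 57,450/731 = 78.591; ordering cost = 78.591 × £205 = £16,111.15
Average inventory = 731/2 = 365.5; holding cost = 365.5 × £44.1 = £16,118.55
Total = £16,111.15 + £16,118.55 = £32,229.70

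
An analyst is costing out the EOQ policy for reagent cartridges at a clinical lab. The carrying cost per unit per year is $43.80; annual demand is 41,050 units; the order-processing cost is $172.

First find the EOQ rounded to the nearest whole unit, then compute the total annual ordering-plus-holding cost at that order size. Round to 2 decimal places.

$24,869.83

Q* = √(2·D·S / H) = √(2·41,050·172 / 43.8) = √322,401.8 ≈ 567.80 → Q = 568 units
Orders/yr = 41,050/568 = 72.271; ordering cost = 72.271 × $172 = $12,430.63
Average inventory = 568/2 = 284; holding cost = 284 × $43.8 = $12,439.20
Total = $12,430.63 + $12,439.20 = $24,869.83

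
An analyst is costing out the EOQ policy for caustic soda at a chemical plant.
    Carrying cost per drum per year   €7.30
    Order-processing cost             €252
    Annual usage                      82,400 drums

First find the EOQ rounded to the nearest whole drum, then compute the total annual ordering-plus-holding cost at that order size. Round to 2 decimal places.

EOQ = √(2DS/H) = √(2 × 82,400 × 252 / 7.3)
    = √(5,688,986.30) ≈ 2,385.16 → Q = 2,385 drums
Annual ordering cost = (D/Q)·S = (82,400/2,385) × 252 = €8,706.42
Annual holding cost  = (Q/2)·H = (2,385/2) × 7.3 = €8,705.25
Total = €8,706.42 + €8,705.25 = €17,411.67

€17,411.67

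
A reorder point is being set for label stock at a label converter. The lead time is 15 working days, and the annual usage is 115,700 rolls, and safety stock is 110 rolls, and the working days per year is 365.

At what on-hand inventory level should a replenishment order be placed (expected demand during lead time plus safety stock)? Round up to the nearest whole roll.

Daily demand d = 115,700 / 365 = 316.986 rolls/day
Demand during lead time = 316.986 × 15 = 4,754.79
Reorder point = 4,754.79 + 110 = 4,864.79 → round up

4,865 rolls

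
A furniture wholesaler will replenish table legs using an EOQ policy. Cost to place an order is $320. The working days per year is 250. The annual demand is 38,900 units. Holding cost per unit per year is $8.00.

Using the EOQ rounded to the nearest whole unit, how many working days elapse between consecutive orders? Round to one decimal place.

EOQ = √(2DS/H) = √(2 × 38,900 × 320 / 8)
    = √(3,112,000.00) ≈ 1,764.09 → Q = 1,764 units
T = Q/D × 250 days = 1,764/38,900 × 250 = 11.337 days

11.3 days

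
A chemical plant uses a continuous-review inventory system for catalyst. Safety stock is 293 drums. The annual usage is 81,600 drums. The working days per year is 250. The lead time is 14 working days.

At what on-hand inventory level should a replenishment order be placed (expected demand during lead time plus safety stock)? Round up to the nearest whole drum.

4,863 drums

Daily demand d = 81,600 / 250 = 326.400 drums/day
Demand during lead time = 326.400 × 14 = 4,569.60
Reorder point = 4,569.60 + 293 = 4,862.60 → round up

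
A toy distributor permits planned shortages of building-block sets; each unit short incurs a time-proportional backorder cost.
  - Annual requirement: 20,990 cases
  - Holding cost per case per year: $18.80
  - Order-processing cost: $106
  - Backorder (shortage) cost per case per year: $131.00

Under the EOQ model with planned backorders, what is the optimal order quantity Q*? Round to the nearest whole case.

520 cases

Basic EOQ = √(2·20,990·106/18.8) = 486.514
Backorder adjustment √((H+b)/b) = √((18.8+131)/131) = 1.0694
Q* = 486.514 × 1.0694 ≈ 520.25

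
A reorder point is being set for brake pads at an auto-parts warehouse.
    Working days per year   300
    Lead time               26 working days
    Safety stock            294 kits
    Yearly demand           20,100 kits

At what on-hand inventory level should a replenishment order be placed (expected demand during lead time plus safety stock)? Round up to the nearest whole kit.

Daily demand d = 20,100 / 300 = 67.000 kits/day
Demand during lead time = 67.000 × 26 = 1,742.00
Reorder point = 1,742.00 + 294 = 2,036.00 → round up

2,036 kits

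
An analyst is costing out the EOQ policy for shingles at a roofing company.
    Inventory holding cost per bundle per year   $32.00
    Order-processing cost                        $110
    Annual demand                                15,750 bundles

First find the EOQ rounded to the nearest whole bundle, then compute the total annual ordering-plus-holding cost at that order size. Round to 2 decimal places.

EOQ = √(2DS/H) = √(2 × 15,750 × 110 / 32)
    = √(108,281.25) ≈ 329.06 → Q = 329 bundles
Orders/yr = 15,750/329 = 47.872; ordering cost = 47.872 × $110 = $5,265.96
Average inventory = 329/2 = 164.5; holding cost = 164.5 × $32 = $5,264.00
Total = $5,265.96 + $5,264.00 = $10,529.96

$10,529.96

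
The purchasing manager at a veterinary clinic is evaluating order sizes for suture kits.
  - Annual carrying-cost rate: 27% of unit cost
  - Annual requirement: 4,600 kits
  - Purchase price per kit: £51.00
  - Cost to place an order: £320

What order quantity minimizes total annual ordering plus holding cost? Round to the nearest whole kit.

Carrying cost H = £51 × 27% = £13.7700/kit/yr
Q* = √(2·D·S / H) = √(2·4,600·320 / 13.77) = √213,798.1 ≈ 462.38

462 kits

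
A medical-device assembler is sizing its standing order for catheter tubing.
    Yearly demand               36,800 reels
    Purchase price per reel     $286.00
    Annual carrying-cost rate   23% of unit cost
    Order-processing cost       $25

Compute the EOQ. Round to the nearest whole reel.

167 reels

H = i·C = 0.23 × $286 = $65.7800 per reel-year
Optimal lot size Q* = (2 × 36,800 × $25 / $65.78)^½ ≈ 167.25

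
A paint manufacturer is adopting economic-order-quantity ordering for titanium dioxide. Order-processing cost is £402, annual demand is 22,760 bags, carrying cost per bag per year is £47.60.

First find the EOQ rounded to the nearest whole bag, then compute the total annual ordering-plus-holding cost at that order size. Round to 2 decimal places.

2DS/H = 2·22,760·402/47.6 = 384,433.61
EOQ = √384,433.61 ≈ 620.03 → Q = 620 bags
Annual ordering cost = (D/Q)·S = (22,760/620) × 402 = £14,757.29
Annual holding cost  = (Q/2)·H = (620/2) × 47.6 = £14,756.00
Total = £14,757.29 + £14,756.00 = £29,513.29

£29,513.29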